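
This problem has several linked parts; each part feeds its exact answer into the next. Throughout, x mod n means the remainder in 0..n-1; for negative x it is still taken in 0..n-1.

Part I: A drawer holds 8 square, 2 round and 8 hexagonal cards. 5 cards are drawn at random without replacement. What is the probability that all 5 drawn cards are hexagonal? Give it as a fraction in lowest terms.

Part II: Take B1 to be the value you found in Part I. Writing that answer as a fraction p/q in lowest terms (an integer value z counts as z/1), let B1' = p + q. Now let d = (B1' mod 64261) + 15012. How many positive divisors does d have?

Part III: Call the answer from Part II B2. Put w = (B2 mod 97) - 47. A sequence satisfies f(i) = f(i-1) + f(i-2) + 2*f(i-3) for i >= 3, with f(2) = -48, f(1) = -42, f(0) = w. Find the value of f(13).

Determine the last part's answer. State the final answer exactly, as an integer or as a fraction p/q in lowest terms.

-155652

Part I: total draws C(18,5) = 8568; favorable C(8,5) = 56; P = 1/153; answer 1/153
Part II: B1 = 1/153; threaded value p + q = 154; d = 15166; 15166 = 2 * 7583; number of divisors = (1+1) * (1+1) = 4; answer 4
Part III: B2 = 4; w = -43; f(3) = 1*(-48) + 1*(-42) + 2*(-43) = -176; iterating: f(3)=-176, f(4)=-308, f(5)=-580, f(6)=-1240, f(7)=-2436, f(8)=-4836, f(9)=-9752, f(10)=-19460, f(11)=-38884, f(12)=-77848, f(13)=-155652; answer -155652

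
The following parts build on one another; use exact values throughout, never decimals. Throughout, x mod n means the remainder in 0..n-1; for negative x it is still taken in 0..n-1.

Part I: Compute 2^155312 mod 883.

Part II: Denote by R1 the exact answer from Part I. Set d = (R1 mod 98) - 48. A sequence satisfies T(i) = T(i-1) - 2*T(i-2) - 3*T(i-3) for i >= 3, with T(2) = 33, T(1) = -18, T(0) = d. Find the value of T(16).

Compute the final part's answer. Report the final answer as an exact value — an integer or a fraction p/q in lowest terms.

Part I: squarings mod 883: 2^1=2, 2^2=4, 2^4=16, 2^8=256, 2^16=194, 2^32=550, 2^64=514, 2^128=179, 2^256=253, 2^512=433, 2^1024=293, 2^2048=198, 2^4096=352, 2^8192=284, 2^16384=303, 2^32768=860, 2^65536=529, 2^131072=813; 2^155312 = 2^16 * 2^32 * 2^128 * 2^512 * 2^1024 * 2^2048 * 2^4096 * 2^16384 * 2^131072 = 820 (mod 883); answer 820
Part II: R1 = 820; d = -12; T(3) = 1*(33) - 2*(-18) - 3*(-12) = 105; iterating: T(3)=105, T(4)=93, T(5)=-216, T(6)=-717, T(7)=-564, T(8)=1518, T(9)=4797, T(10)=3453, T(11)=-10695, T(12)=-31992, T(13)=-20961, T(14)=75108, T(15)=213006, T(16)=125673; answer 125673

125673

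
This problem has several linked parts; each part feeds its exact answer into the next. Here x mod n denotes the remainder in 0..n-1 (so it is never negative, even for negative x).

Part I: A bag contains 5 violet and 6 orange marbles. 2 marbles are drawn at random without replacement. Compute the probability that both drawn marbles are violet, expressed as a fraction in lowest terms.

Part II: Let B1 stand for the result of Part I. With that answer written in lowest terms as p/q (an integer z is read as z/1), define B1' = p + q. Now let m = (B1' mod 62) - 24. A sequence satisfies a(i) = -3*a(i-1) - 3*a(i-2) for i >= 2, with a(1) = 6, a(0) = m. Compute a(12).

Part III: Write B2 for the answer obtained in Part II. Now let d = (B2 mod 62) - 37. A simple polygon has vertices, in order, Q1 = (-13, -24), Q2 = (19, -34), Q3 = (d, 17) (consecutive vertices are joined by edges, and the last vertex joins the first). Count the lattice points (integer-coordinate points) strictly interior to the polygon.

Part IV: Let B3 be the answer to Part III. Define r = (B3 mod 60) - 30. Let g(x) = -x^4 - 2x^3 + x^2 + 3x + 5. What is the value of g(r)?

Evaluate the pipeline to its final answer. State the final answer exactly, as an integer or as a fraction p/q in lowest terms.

-11886

Part I: total draws C(11,2) = 55; favorable C(5,2) = 10; P = 2/11; answer 2/11
Part II: B1 = 2/11; threaded value p + q = 13; m = -11; a(2) = -3*(6) - 3*(-11) = 15; iterating: a(2)=15, a(3)=-63, a(4)=144, a(5)=-243, a(6)=297, a(7)=-162, a(8)=-405, a(9)=1701, a(10)=-3888, a(11)=6561, a(12)=-8019; answer -8019
Part III: B2 = -8019; d = 4; cross terms: (-13*-34 - 19*-24)=898, (19*17 - 4*-34)=459, (4*-24 - -13*17)=125; twice the area = |1482| = 1482; area = 741; boundary points = 2 + 3 + 1 = 6; strictly interior points = area - boundary/2 + 1 = 739; answer 739
Part IV: B3 = 739; r = -11; -1*(-11)^4 - 2*(-11)^3 + 1*(-11)^2 + 3*(-11)^1 + 5 = (-14641) + (2662) + (121) + (-33) + (5) = -11886; answer -11886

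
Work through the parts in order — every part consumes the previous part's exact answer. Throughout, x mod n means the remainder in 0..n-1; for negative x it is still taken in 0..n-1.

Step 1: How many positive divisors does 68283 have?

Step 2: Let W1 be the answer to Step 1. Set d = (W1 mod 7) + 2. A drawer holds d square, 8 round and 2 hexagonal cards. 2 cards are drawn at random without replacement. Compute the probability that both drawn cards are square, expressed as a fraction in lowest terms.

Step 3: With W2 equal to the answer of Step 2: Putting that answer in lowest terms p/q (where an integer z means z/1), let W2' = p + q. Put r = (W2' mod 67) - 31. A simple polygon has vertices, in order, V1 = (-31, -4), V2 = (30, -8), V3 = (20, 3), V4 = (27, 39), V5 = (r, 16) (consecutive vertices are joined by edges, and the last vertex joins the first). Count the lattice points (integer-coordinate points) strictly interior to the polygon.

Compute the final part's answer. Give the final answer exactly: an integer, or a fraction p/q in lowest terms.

1293

Step 1: 68283 = 3^5 * 281; number of divisors = (5+1) * (1+1) = 12; answer 12
Step 2: W1 = 12; d = 7; total draws C(17,2) = 136; favorable C(7,2) = 21; P = 21/136; answer 21/136
Step 3: W2 = 21/136; threaded value p + q = 157; r = -8; cross terms: (-31*-8 - 30*-4)=368, (30*3 - 20*-8)=250, (20*39 - 27*3)=699, (27*16 - -8*39)=744, (-8*-4 - -31*16)=528; twice the area = |2589| = 2589; area = 2589/2; boundary points = 1 + 1 + 1 + 1 + 1 = 5; strictly interior points = area - boundary/2 + 1 = 1293; answer 1293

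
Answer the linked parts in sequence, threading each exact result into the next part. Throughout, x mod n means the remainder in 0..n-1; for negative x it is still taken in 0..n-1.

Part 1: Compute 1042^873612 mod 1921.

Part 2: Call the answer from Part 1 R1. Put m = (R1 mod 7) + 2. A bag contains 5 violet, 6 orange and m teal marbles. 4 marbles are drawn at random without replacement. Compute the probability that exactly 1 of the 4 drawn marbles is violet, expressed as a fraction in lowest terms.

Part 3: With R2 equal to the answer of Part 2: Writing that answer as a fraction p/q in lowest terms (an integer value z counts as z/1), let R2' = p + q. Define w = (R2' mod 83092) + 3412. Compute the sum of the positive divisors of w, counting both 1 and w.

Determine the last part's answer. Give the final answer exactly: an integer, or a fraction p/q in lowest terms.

12544

Part 1: squarings mod 1921: 1042^1=1042, 1042^2=399, 1042^4=1679, 1042^8=934, 1042^16=222, 1042^32=1259, 1042^64=256, 1042^128=222, 1042^256=1259, 1042^512=256, 1042^1024=222, 1042^2048=1259, 1042^4096=256, 1042^8192=222, 1042^16384=1259, 1042^32768=256, 1042^65536=222, 1042^131072=1259, 1042^262144=256, 1042^524288=222; 1042^873612 = 1042^4 * 1042^8 * 1042^128 * 1042^1024 * 1042^4096 * 1042^16384 * 1042^65536 * 1042^262144 * 1042^524288 = 650 (mod 1921); answer 650
Part 2: R1 = 650; m = 8; total draws C(19,4) = 3876; favorable C(5,1)*C(14,3) = 1820; P = 455/969; answer 455/969
Part 3: R2 = 455/969; threaded value p + q = 1424; w = 4836; 4836 = 2^2 * 3 * 13 * 31; sigma = (1 + 2 + 4) * (1 + 3) * (1 + 13) * (1 + 31) = 7 * 4 * 14 * 32 = 12544; answer 12544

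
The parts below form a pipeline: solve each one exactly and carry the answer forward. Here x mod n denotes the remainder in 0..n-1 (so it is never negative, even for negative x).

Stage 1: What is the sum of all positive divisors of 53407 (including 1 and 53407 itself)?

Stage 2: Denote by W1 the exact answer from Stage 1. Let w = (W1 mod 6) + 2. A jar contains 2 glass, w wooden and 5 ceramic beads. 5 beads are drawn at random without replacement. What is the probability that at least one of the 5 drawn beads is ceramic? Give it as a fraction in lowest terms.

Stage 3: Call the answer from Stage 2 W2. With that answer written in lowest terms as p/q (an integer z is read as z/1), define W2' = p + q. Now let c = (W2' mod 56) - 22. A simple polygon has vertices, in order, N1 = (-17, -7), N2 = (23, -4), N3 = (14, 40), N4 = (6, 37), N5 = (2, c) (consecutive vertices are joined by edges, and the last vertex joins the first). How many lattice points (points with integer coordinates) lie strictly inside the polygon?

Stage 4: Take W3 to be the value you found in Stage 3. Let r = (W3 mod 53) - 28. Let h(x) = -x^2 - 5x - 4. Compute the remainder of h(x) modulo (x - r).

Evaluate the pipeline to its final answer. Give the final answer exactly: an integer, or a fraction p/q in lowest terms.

-154

Stage 1: 53407 is prime, so its only divisors are 1 and 53407; sigma = 1 + 53407 = 53408; answer 53408
Stage 2: W1 = 53408; w = 4; total draws C(11,5) = 462; complement C(6,5) = 6; favorable 462 - 6 = 456; P = 76/77; answer 76/77
Stage 3: W2 = 76/77; threaded value p + q = 153; c = 19; cross terms: (-17*-4 - 23*-7)=229, (23*40 - 14*-4)=976, (14*37 - 6*40)=278, (6*19 - 2*37)=40, (2*-7 - -17*19)=309; twice the area = |1832| = 1832; area = 916; boundary points = 1 + 1 + 1 + 2 + 1 = 6; strictly interior points = area - boundary/2 + 1 = 914; answer 914
Stage 4: W3 = 914; r = -15; remainder = value at the root: -1*(-15)^2 - 5*(-15)^1 - 4 = (-225) + (75) + (-4) = -154; answer -154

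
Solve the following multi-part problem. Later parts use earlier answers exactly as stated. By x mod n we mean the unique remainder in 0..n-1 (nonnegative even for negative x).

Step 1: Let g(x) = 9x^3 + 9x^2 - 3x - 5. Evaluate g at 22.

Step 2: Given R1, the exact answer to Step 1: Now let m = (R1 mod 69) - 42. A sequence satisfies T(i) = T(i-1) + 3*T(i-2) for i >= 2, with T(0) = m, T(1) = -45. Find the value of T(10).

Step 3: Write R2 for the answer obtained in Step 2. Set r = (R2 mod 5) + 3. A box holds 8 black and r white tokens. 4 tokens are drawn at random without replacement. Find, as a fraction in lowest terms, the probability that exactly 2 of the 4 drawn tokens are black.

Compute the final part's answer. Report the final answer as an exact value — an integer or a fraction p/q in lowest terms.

14/55

Step 1: 9*(22)^3 + 9*(22)^2 - 3*(22)^1 - 5 = (95832) + (4356) + (-66) + (-5) = 100117; answer 100117
Step 2: R1 = 100117; m = 25; T(2) = 1*(-45) + 3*(25) = 30; iterating: T(2)=30, T(3)=-105, T(4)=-15, T(5)=-330, T(6)=-375, T(7)=-1365, T(8)=-2490, T(9)=-6585, T(10)=-14055; answer -14055
Step 3: R2 = -14055; r = 3; total draws C(11,4) = 330; favorable C(8,2)*C(3,2) = 84; P = 14/55; answer 14/55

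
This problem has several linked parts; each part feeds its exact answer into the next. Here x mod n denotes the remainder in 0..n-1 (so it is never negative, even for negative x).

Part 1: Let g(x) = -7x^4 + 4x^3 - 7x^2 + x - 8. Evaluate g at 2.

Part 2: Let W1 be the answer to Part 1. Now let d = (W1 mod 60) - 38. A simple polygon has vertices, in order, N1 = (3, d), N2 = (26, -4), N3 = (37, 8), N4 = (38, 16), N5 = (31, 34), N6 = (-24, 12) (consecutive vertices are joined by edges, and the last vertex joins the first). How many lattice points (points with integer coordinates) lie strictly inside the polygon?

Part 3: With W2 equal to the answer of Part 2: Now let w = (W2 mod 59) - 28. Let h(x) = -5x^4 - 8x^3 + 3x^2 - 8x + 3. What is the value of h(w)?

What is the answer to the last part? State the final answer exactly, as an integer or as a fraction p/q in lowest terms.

-41617

Part 1: -7*(2)^4 + 4*(2)^3 - 7*(2)^2 + 1*(2)^1 - 8 = (-112) + (32) + (-28) + (2) + (-8) = -114; answer -114
Part 2: W1 = -114; d = -32; cross terms: (3*-4 - 26*-32)=820, (26*8 - 37*-4)=356, (37*16 - 38*8)=288, (38*34 - 31*16)=796, (31*12 - -24*34)=1188, (-24*-32 - 3*12)=732; twice the area = |4180| = 4180; area = 2090; boundary points = 1 + 1 + 1 + 1 + 11 + 1 = 16; strictly interior points = area - boundary/2 + 1 = 2083; answer 2083
Part 3: W2 = 2083; w = -10; -5*(-10)^4 - 8*(-10)^3 + 3*(-10)^2 - 8*(-10)^1 + 3 = (-50000) + (8000) + (300) + (80) + (3) = -41617; answer -41617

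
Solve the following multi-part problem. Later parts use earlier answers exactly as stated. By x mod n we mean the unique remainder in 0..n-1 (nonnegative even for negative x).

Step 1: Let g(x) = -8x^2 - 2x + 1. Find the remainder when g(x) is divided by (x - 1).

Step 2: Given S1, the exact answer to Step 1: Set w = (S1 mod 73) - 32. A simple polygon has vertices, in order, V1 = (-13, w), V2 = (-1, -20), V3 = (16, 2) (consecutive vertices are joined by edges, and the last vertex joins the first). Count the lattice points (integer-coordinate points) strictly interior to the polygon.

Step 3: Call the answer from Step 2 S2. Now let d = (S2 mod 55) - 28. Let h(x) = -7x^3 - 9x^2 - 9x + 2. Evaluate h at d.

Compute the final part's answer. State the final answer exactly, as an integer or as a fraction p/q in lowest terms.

1244

Step 1: remainder = value at the root: -8*(1)^2 - 2*(1)^1 + 1 = (-8) + (-2) + (1) = -9; answer -9
Step 2: S1 = -9; w = 32; cross terms: (-13*-20 - -1*32)=292, (-1*2 - 16*-20)=318, (16*32 - -13*2)=538; twice the area = |1148| = 1148; area = 574; boundary points = 4 + 1 + 1 = 6; strictly interior points = area - boundary/2 + 1 = 572; answer 572
Step 3: S2 = 572; d = -6; -7*(-6)^3 - 9*(-6)^2 - 9*(-6)^1 + 2 = (1512) + (-324) + (54) + (2) = 1244; answer 1244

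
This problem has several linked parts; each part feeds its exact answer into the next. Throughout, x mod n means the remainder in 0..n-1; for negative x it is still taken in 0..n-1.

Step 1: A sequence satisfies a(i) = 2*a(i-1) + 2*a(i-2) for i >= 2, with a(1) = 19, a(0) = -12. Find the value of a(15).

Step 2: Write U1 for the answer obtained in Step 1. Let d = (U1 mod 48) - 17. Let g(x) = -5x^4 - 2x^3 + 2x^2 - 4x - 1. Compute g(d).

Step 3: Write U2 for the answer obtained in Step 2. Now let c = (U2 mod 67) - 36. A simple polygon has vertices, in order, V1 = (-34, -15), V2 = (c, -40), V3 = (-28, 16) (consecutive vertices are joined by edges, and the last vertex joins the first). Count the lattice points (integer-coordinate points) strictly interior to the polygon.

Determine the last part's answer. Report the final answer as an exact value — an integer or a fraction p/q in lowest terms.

431

Step 1: a(2) = 2*(19) + 2*(-12) = 14; iterating: a(2)=14, a(3)=66, a(4)=160, a(5)=452, a(6)=1224, a(7)=3352, a(8)=9152, a(9)=25008, a(10)=68320, a(11)=186656, a(12)=509952, a(13)=1393216, a(14)=3806336, a(15)=10399104; answer 10399104
Step 2: U1 = 10399104; d = -17; -5*(-17)^4 - 2*(-17)^3 + 2*(-17)^2 - 4*(-17)^1 - 1 = (-417605) + (9826) + (578) + (68) + (-1) = -407134; answer -407134
Step 3: U2 = -407134; c = -11; cross terms: (-34*-40 - -11*-15)=1195, (-11*16 - -28*-40)=-1296, (-28*-15 - -34*16)=964; twice the area = |863| = 863; area = 863/2; boundary points = 1 + 1 + 1 = 3; strictly interior points = area - boundary/2 + 1 = 431; answer 431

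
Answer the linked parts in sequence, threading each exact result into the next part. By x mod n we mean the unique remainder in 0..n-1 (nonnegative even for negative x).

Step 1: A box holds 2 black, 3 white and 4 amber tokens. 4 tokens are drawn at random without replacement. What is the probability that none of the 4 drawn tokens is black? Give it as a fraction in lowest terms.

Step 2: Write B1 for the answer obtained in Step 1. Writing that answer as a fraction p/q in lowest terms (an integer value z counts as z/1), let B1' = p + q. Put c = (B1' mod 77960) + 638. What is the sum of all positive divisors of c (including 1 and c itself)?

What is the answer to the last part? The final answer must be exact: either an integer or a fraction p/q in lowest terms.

Step 1: total draws C(9,4) = 126; favorable C(7,4) = 35; P = 5/18; answer 5/18
Step 2: B1 = 5/18; threaded value p + q = 23; c = 661; 661 is prime, so its only divisors are 1 and 661; sigma = 1 + 661 = 662; answer 662

662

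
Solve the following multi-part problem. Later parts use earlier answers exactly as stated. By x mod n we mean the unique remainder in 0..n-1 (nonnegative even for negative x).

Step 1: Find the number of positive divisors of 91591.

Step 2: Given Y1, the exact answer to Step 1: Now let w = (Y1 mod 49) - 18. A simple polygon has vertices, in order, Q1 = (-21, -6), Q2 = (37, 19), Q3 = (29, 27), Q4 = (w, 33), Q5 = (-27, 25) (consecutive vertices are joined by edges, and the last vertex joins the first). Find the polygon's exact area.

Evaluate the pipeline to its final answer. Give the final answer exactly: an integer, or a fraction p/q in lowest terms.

Step 1: 91591 is prime, so its only divisors are 1 and 91591; count = 2; answer 2
Step 2: Y1 = 2; w = -16; cross terms: (-21*19 - 37*-6)=-177, (37*27 - 29*19)=448, (29*33 - -16*27)=1389, (-16*25 - -27*33)=491, (-27*-6 - -21*25)=687; twice the area = |2838| = 2838; area = 1419; answer 1419

1419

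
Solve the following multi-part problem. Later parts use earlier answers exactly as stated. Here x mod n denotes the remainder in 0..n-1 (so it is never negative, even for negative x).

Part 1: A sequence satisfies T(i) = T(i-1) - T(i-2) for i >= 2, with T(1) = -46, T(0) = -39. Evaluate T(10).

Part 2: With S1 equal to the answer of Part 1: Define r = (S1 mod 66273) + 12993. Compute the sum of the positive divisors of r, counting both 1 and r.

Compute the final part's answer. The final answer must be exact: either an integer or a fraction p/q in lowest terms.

15120

Part 1: T(2) = 1*(-46) - 1*(-39) = -7; iterating: T(2)=-7, T(3)=39, T(4)=46, T(5)=7, T(6)=-39, T(7)=-46, T(8)=-7, T(9)=39, T(10)=46; answer 46
Part 2: S1 = 46; r = 13039; 13039 = 13 * 17 * 59; sigma = (1 + 13) * (1 + 17) * (1 + 59) = 14 * 18 * 60 = 15120; answer 15120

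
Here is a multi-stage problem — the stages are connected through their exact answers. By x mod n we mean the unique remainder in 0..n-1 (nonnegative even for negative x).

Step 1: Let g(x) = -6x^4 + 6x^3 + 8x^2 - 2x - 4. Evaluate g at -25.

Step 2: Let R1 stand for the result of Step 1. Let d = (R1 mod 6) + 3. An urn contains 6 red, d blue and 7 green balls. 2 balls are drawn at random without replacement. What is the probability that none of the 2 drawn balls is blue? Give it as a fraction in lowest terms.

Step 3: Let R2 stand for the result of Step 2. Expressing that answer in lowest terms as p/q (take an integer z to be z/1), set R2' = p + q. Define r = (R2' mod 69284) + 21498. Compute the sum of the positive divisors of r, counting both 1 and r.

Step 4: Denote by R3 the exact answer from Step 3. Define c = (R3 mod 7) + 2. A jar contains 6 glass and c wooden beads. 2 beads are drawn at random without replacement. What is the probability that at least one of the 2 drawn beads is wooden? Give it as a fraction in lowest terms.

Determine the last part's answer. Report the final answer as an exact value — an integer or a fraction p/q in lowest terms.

21/26

Step 1: -6*(-25)^4 + 6*(-25)^3 + 8*(-25)^2 - 2*(-25)^1 - 4 = (-2343750) + (-93750) + (5000) + (50) + (-4) = -2432454; answer -2432454
Step 2: R1 = -2432454; d = 3; total draws C(16,2) = 120; favorable C(13,2) = 78; P = 13/20; answer 13/20
Step 3: R2 = 13/20; threaded value p + q = 33; r = 21531; 21531 = 3 * 7177; sigma = (1 + 3) * (1 + 7177) = 4 * 7178 = 28712; answer 28712
Step 4: R3 = 28712; c = 7; total draws C(13,2) = 78; complement C(6,2) = 15; favorable 78 - 15 = 63; P = 21/26; answer 21/26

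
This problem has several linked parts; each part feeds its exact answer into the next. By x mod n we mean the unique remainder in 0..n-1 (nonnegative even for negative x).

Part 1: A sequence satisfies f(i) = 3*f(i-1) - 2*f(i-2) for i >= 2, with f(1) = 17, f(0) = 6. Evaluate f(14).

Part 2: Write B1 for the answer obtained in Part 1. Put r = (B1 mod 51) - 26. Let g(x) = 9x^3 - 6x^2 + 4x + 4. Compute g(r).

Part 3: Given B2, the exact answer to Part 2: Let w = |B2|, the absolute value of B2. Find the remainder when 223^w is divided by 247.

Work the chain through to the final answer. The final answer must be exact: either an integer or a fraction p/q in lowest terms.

Part 1: f(2) = 3*(17) - 2*(6) = 39; iterating: f(2)=39, f(3)=83, f(4)=171, f(5)=347, f(6)=699, f(7)=1403, f(8)=2811, f(9)=5627, f(10)=11259, f(11)=22523, f(12)=45051, f(13)=90107, f(14)=180219; answer 180219
Part 2: B1 = 180219; r = 10; 9*(10)^3 - 6*(10)^2 + 4*(10)^1 + 4 = (9000) + (-600) + (40) + (4) = 8444; answer 8444
Part 3: B2 = 8444; w = 8444; squarings mod 247: 223^1=223, 223^2=82, 223^4=55, 223^8=61, 223^16=16, 223^32=9, 223^64=81, 223^128=139, 223^256=55, 223^512=61, 223^1024=16, 223^2048=9, 223^4096=81, 223^8192=139; 223^8444 = 223^4 * 223^8 * 223^16 * 223^32 * 223^64 * 223^128 * 223^8192 = 139 (mod 247); answer 139

139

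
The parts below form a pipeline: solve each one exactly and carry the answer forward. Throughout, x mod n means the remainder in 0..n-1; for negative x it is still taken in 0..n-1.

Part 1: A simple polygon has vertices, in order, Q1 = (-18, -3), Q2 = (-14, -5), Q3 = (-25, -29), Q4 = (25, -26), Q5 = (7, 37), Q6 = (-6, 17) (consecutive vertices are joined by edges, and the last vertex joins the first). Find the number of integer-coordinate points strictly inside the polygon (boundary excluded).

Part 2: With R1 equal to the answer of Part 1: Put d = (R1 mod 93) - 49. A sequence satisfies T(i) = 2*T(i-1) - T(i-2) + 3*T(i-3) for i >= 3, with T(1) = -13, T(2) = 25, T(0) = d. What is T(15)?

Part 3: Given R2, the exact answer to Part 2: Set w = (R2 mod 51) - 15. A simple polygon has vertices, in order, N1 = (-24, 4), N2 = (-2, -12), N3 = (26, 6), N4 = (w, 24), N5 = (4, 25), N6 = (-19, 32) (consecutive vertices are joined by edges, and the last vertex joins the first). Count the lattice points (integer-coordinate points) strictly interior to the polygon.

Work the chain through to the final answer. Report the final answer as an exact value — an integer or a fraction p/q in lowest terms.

Part 1: cross terms: (-18*-5 - -14*-3)=48, (-14*-29 - -25*-5)=281, (-25*-26 - 25*-29)=1375, (25*37 - 7*-26)=1107, (7*17 - -6*37)=341, (-6*-3 - -18*17)=324; twice the area = |3476| = 3476; area = 1738; boundary points = 2 + 1 + 1 + 9 + 1 + 4 = 18; strictly interior points = area - boundary/2 + 1 = 1730; answer 1730
Part 2: R1 = 1730; d = 7; T(3) = 2*(25) - 1*(-13) + 3*(7) = 84; iterating: T(3)=84, T(4)=104, T(5)=199, T(6)=546, T(7)=1205, T(8)=2461, T(9)=5355, T(10)=11864, T(11)=25756, T(12)=55713, T(13)=121262, T(14)=264079, T(15)=574035; answer 574035
Part 3: R2 = 574035; w = 15; cross terms: (-24*-12 - -2*4)=296, (-2*6 - 26*-12)=300, (26*24 - 15*6)=534, (15*25 - 4*24)=279, (4*32 - -19*25)=603, (-19*4 - -24*32)=692; twice the area = |2704| = 2704; area = 1352; boundary points = 2 + 2 + 1 + 1 + 1 + 1 = 8; strictly interior points = area - boundary/2 + 1 = 1349; answer 1349

1349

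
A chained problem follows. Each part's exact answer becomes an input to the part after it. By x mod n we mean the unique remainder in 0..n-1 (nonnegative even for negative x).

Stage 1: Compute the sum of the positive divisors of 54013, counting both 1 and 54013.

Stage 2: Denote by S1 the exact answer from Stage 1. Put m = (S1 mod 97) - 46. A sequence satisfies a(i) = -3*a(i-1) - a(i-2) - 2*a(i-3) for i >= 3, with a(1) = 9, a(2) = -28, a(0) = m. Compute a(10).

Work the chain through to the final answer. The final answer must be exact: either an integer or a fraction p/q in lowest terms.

-10123

Stage 1: 54013 is prime, so its only divisors are 1 and 54013; sigma = 1 + 54013 = 54014; answer 54014
Stage 2: S1 = 54014; m = 36; a(3) = -3*(-28) - 1*(9) - 2*(36) = 3; iterating: a(3)=3, a(4)=1, a(5)=50, a(6)=-157, a(7)=419, a(8)=-1200, a(9)=3495, a(10)=-10123; answer -10123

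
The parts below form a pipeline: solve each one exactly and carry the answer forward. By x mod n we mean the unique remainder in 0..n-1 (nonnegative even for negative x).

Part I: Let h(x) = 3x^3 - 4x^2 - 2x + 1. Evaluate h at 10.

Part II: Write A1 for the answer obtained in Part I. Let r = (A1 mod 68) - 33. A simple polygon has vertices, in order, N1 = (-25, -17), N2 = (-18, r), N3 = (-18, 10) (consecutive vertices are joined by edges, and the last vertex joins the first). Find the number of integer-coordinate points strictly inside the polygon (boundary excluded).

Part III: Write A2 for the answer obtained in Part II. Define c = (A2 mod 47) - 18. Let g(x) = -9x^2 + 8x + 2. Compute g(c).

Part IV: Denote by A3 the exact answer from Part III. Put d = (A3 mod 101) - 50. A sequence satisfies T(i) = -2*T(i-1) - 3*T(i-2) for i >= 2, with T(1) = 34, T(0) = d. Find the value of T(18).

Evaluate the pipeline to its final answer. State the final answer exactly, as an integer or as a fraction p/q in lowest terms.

Part I: 3*(10)^3 - 4*(10)^2 - 2*(10)^1 + 1 = (3000) + (-400) + (-20) + (1) = 2581; answer 2581
Part II: A1 = 2581; r = 32; cross terms: (-25*32 - -18*-17)=-1106, (-18*10 - -18*32)=396, (-18*-17 - -25*10)=556; twice the area = |-154| = 154; area = 77; boundary points = 7 + 22 + 1 = 30; strictly interior points = area - boundary/2 + 1 = 63; answer 63
Part III: A2 = 63; c = -2; -9*(-2)^2 + 8*(-2)^1 + 2 = (-36) + (-16) + (2) = -50; answer -50
Part IV: A3 = -50; d = 1; T(2) = -2*(34) - 3*(1) = -71; iterating: T(2)=-71, T(3)=40, T(4)=133, T(5)=-386, T(6)=373, T(7)=412, T(8)=-1943, T(9)=2650, T(10)=529, T(11)=-9008, T(12)=16429, T(13)=-5834, T(14)=-37619, T(15)=92740, T(16)=-72623, T(17)=-132974, T(18)=483817; answer 483817

483817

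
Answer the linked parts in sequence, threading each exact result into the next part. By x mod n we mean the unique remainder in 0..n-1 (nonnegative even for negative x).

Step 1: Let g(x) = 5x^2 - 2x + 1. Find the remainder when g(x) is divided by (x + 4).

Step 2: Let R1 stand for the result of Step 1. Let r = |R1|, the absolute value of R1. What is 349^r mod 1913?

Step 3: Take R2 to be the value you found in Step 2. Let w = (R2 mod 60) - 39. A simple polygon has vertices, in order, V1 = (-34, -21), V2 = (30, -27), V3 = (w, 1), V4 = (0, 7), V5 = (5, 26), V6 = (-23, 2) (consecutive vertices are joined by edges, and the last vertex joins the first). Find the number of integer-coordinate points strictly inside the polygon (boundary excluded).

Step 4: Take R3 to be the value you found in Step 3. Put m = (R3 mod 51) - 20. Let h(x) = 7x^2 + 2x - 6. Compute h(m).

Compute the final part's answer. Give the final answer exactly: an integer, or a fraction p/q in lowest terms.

Step 1: remainder = value at the root: 5*(-4)^2 - 2*(-4)^1 + 1 = (80) + (8) + (1) = 89; answer 89
Step 2: R1 = 89; r = 89; squarings mod 1913: 349^1=349, 349^2=1282, 349^4=257, 349^8=1007, 349^16=159, 349^32=412, 349^64=1400; 349^89 = 349^1 * 349^8 * 349^16 * 349^64 = 779 (mod 1913); answer 779
Step 3: R2 = 779; w = 20; cross terms: (-34*-27 - 30*-21)=1548, (30*1 - 20*-27)=570, (20*7 - 0*1)=140, (0*26 - 5*7)=-35, (5*2 - -23*26)=608, (-23*-21 - -34*2)=551; twice the area = |3382| = 3382; area = 1691; boundary points = 2 + 2 + 2 + 1 + 4 + 1 = 12; strictly interior points = area - boundary/2 + 1 = 1686; answer 1686
Step 4: R3 = 1686; m = -17; 7*(-17)^2 + 2*(-17)^1 - 6 = (2023) + (-34) + (-6) = 1983; answer 1983

1983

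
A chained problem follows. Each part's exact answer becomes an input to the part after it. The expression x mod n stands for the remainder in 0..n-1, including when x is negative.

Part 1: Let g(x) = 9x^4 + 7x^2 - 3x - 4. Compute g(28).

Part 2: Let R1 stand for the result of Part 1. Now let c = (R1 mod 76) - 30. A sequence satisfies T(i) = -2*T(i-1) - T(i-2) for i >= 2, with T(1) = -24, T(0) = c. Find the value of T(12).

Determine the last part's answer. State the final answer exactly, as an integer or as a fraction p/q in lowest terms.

398

Part 1: 9*(28)^4 + 7*(28)^2 - 3*(28)^1 - 4 = (5531904) + (5488) + (-84) + (-4) = 5537304; answer 5537304
Part 2: R1 = 5537304; c = -10; T(2) = -2*(-24) - 1*(-10) = 58; iterating: T(2)=58, T(3)=-92, T(4)=126, T(5)=-160, T(6)=194, T(7)=-228, T(8)=262, T(9)=-296, T(10)=330, T(11)=-364, T(12)=398; answer 398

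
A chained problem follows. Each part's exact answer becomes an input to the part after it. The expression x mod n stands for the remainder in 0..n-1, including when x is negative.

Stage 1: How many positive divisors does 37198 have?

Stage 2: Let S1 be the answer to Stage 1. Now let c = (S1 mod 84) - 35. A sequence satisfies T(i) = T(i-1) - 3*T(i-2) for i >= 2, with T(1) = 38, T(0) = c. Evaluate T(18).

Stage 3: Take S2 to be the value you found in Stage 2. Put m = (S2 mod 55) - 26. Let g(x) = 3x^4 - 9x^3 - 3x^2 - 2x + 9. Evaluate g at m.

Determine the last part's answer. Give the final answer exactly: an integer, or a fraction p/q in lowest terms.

797201

Stage 1: 37198 = 2 * 7 * 2657; number of divisors = (1+1) * (1+1) * (1+1) = 8; answer 8
Stage 2: S1 = 8; c = -27; T(2) = 1*(38) - 3*(-27) = 119; iterating: T(2)=119, T(3)=5, T(4)=-352, T(5)=-367, T(6)=689, T(7)=1790, T(8)=-277, T(9)=-5647, T(10)=-4816, T(11)=12125, T(12)=26573, T(13)=-9802, T(14)=-89521, T(15)=-60115, T(16)=208448, T(17)=388793, T(18)=-236551; answer -236551
Stage 3: S2 = -236551; m = -22; 3*(-22)^4 - 9*(-22)^3 - 3*(-22)^2 - 2*(-22)^1 + 9 = (702768) + (95832) + (-1452) + (44) + (9) = 797201; answer 797201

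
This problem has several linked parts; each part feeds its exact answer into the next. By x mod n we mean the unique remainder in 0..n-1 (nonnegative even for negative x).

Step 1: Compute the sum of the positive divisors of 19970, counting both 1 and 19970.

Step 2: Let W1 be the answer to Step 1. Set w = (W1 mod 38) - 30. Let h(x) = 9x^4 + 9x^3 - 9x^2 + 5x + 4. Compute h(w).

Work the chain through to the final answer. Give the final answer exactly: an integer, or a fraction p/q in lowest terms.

Step 1: 19970 = 2 * 5 * 1997; sigma = (1 + 2) * (1 + 5) * (1 + 1997) = 3 * 6 * 1998 = 35964; answer 35964
Step 2: W1 = 35964; w = -14; 9*(-14)^4 + 9*(-14)^3 - 9*(-14)^2 + 5*(-14)^1 + 4 = (345744) + (-24696) + (-1764) + (-70) + (4) = 319218; answer 319218

319218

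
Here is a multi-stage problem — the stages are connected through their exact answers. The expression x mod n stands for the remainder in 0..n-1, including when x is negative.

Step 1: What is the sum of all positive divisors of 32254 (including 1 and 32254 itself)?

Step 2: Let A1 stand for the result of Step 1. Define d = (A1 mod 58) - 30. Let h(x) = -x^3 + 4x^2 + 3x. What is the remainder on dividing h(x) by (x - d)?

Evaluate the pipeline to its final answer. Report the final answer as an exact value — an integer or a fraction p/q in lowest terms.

7074

Step 1: 32254 = 2 * 16127; sigma = (1 + 2) * (1 + 16127) = 3 * 16128 = 48384; answer 48384
Step 2: A1 = 48384; d = -18; remainder = value at the root: -1*(-18)^3 + 4*(-18)^2 + 3*(-18)^1 = (5832) + (1296) + (-54) = 7074; answer 7074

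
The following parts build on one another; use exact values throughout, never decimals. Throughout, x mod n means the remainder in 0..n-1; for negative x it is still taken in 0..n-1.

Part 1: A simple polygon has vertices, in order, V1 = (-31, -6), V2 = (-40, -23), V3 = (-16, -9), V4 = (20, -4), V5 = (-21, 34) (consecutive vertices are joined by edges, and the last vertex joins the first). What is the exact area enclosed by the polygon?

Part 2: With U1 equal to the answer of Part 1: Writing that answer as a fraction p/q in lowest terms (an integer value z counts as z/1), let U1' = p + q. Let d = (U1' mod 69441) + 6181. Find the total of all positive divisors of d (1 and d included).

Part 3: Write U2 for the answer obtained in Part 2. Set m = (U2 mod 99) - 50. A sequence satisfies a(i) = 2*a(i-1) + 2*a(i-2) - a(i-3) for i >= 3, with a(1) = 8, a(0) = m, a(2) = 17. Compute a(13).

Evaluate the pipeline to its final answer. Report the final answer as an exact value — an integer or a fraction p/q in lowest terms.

Part 1: cross terms: (-31*-23 - -40*-6)=473, (-40*-9 - -16*-23)=-8, (-16*-4 - 20*-9)=244, (20*34 - -21*-4)=596, (-21*-6 - -31*34)=1180; twice the area = |2485| = 2485; area = 2485/2; answer 2485/2
Part 2: U1 = 2485/2; threaded value p + q = 2487; d = 8668; 8668 = 2^2 * 11 * 197; sigma = (1 + 2 + 4) * (1 + 11) * (1 + 197) = 7 * 12 * 198 = 16632; answer 16632
Part 3: U2 = 16632; m = -50; a(3) = 2*(17) + 2*(8) - 1*(-50) = 100; iterating: a(3)=100, a(4)=226, a(5)=635, a(6)=1622, a(7)=4288, a(8)=11185, a(9)=29324, a(10)=76730, a(11)=200923, a(12)=525982, a(13)=1377080; answer 1377080

1377080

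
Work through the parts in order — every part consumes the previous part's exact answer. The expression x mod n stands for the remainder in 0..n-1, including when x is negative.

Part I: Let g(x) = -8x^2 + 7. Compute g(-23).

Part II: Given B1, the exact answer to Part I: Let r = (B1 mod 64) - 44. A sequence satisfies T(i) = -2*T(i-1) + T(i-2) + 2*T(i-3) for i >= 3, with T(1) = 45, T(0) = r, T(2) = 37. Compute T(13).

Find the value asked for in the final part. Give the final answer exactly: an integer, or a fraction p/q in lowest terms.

-49095

Part I: -8*(-23)^2 + 7 = (-4232) + (7) = -4225; answer -4225
Part II: B1 = -4225; r = 19; T(3) = -2*(37) + 1*(45) + 2*(19) = 9; iterating: T(3)=9, T(4)=109, T(5)=-135, T(6)=397, T(7)=-711, T(8)=1549, T(9)=-3015, T(10)=6157, T(11)=-12231, T(12)=24589, T(13)=-49095; answer -49095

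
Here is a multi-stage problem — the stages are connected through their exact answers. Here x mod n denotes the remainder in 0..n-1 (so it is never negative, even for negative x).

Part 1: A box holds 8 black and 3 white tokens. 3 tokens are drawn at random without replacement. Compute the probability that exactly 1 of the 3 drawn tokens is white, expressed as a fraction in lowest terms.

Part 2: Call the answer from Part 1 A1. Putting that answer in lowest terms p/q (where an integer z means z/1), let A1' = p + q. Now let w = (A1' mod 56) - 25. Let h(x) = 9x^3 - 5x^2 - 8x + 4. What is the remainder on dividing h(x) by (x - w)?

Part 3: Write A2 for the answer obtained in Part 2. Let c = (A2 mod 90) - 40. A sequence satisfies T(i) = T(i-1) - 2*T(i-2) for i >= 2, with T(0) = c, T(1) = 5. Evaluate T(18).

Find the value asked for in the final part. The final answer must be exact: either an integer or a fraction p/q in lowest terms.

Part 1: total draws C(11,3) = 165; favorable C(3,1)*C(8,2) = 84; P = 28/55; answer 28/55
Part 2: A1 = 28/55; threaded value p + q = 83; w = 2; remainder = value at the root: 9*(2)^3 - 5*(2)^2 - 8*(2)^1 + 4 = (72) + (-20) + (-16) + (4) = 40; answer 40
Part 3: A2 = 40; c = 0; T(2) = 1*(5) - 2*(0) = 5; iterating: T(2)=5, T(3)=-5, T(4)=-15, T(5)=-5, T(6)=25, T(7)=35, T(8)=-15, T(9)=-85, T(10)=-55, T(11)=115, T(12)=225, T(13)=-5, T(14)=-455, T(15)=-445, T(16)=465, T(17)=1355, T(18)=425; answer 425

425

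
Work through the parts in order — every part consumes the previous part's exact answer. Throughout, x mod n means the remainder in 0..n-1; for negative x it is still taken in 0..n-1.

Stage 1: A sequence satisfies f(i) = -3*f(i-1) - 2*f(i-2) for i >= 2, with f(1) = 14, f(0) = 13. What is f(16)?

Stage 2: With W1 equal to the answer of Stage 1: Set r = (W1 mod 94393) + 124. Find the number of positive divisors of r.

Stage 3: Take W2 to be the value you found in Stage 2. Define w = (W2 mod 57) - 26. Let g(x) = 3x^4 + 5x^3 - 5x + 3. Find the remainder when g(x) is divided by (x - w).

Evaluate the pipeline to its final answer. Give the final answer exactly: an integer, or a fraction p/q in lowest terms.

Stage 1: f(2) = -3*(14) - 2*(13) = -68; iterating: f(2)=-68, f(3)=176, f(4)=-392, f(5)=824, f(6)=-1688, f(7)=3416, f(8)=-6872, f(9)=13784, f(10)=-27608, f(11)=55256, f(12)=-110552, f(13)=221144, f(14)=-442328, f(15)=884696, f(16)=-1769432; answer -1769432
Stage 2: W1 = -1769432; r = 24159; 24159 = 3 * 8053; number of divisors = (1+1) * (1+1) = 4; answer 4
Stage 3: W2 = 4; w = -22; remainder = value at the root: 3*(-22)^4 + 5*(-22)^3 - 5*(-22)^1 + 3 = (702768) + (-53240) + (110) + (3) = 649641; answer 649641

649641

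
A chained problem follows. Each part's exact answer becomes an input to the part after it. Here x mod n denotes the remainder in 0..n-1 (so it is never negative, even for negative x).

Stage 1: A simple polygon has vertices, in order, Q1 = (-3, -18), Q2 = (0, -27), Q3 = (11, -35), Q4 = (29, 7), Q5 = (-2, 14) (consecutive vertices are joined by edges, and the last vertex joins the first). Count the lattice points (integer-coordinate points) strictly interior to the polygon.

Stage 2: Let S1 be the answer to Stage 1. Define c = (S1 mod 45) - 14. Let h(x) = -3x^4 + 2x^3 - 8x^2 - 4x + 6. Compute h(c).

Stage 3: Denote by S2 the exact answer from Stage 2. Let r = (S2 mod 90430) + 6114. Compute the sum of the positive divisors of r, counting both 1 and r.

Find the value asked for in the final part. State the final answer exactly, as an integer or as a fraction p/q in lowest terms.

241920

Stage 1: cross terms: (-3*-27 - 0*-18)=81, (0*-35 - 11*-27)=297, (11*7 - 29*-35)=1092, (29*14 - -2*7)=420, (-2*-18 - -3*14)=78; twice the area = |1968| = 1968; area = 984; boundary points = 3 + 1 + 6 + 1 + 1 = 12; strictly interior points = area - boundary/2 + 1 = 979; answer 979
Stage 2: S1 = 979; c = 20; -3*(20)^4 + 2*(20)^3 - 8*(20)^2 - 4*(20)^1 + 6 = (-480000) + (16000) + (-3200) + (-80) + (6) = -467274; answer -467274
Stage 3: S2 = -467274; r = 81420; 81420 = 2^2 * 3 * 5 * 23 * 59; sigma = (1 + 2 + 4) * (1 + 3) * (1 + 5) * (1 + 23) * (1 + 59) = 7 * 4 * 6 * 24 * 60 = 241920; answer 241920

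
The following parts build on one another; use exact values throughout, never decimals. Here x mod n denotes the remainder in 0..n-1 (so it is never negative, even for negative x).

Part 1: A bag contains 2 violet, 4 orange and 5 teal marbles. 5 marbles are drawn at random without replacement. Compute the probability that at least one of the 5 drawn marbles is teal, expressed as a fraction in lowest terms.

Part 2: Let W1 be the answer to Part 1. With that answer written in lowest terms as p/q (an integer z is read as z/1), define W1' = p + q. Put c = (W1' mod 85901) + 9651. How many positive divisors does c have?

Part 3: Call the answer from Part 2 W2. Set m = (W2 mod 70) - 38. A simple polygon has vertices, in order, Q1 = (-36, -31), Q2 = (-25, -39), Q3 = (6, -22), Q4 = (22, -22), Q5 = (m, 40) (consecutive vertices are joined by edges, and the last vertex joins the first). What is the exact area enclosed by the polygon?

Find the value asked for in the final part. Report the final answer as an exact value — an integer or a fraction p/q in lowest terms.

4211/2

Part 1: total draws C(11,5) = 462; complement C(6,5) = 6; favorable 462 - 6 = 456; P = 76/77; answer 76/77
Part 2: W1 = 76/77; threaded value p + q = 153; c = 9804; 9804 = 2^2 * 3 * 19 * 43; number of divisors = (2+1) * (1+1) * (1+1) * (1+1) = 24; answer 24
Part 3: W2 = 24; m = -14; cross terms: (-36*-39 - -25*-31)=629, (-25*-22 - 6*-39)=784, (6*-22 - 22*-22)=352, (22*40 - -14*-22)=572, (-14*-31 - -36*40)=1874; twice the area = |4211| = 4211; area = 4211/2; answer 4211/2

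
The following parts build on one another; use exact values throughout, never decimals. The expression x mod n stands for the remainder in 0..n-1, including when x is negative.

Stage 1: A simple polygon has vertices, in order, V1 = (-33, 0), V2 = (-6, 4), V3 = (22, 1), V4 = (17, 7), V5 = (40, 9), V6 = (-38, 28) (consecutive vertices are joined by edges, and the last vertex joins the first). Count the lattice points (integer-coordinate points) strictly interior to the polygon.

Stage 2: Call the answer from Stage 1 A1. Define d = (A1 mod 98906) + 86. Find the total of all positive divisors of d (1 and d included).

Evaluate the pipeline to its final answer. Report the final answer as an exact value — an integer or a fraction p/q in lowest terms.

Stage 1: cross terms: (-33*4 - -6*0)=-132, (-6*1 - 22*4)=-94, (22*7 - 17*1)=137, (17*9 - 40*7)=-127, (40*28 - -38*9)=1462, (-38*0 - -33*28)=924; twice the area = |2170| = 2170; area = 1085; boundary points = 1 + 1 + 1 + 1 + 1 + 1 = 6; strictly interior points = area - boundary/2 + 1 = 1083; answer 1083
Stage 2: A1 = 1083; d = 1169; 1169 = 7 * 167; sigma = (1 + 7) * (1 + 167) = 8 * 168 = 1344; answer 1344

1344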